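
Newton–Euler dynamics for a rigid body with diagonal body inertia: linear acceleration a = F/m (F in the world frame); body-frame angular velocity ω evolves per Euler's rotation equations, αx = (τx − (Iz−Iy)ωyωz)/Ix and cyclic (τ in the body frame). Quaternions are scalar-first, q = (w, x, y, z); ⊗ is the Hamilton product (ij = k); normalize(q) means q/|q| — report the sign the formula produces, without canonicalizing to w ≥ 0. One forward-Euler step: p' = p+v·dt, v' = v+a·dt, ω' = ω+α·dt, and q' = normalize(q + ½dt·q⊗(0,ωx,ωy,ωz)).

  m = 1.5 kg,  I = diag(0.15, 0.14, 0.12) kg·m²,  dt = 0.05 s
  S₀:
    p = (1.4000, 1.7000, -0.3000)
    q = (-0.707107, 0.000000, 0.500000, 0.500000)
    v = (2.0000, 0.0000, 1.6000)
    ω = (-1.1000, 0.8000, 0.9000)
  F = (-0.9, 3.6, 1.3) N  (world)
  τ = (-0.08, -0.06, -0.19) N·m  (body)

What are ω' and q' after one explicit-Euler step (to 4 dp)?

precession coupling ω×(Iω) = (-0.0144, -0.0297, 0.0088)
(τ − ω×Iω)/I = (-0.4373, -0.2164, -1.6567)
ω' = ω + α·dt = (-1.1219, 0.7892, 0.8172)
q⊗(0,ω) = (-0.8500000, 0.8278177, -1.1156856, -0.0863963)
updated quaternion q' = (-0.7278, 0.0207, 0.4717, 0.4974)

ω' = (-1.1219, 0.7892, 0.8172)
q' = (-0.7278, 0.0207, 0.4717, 0.4974)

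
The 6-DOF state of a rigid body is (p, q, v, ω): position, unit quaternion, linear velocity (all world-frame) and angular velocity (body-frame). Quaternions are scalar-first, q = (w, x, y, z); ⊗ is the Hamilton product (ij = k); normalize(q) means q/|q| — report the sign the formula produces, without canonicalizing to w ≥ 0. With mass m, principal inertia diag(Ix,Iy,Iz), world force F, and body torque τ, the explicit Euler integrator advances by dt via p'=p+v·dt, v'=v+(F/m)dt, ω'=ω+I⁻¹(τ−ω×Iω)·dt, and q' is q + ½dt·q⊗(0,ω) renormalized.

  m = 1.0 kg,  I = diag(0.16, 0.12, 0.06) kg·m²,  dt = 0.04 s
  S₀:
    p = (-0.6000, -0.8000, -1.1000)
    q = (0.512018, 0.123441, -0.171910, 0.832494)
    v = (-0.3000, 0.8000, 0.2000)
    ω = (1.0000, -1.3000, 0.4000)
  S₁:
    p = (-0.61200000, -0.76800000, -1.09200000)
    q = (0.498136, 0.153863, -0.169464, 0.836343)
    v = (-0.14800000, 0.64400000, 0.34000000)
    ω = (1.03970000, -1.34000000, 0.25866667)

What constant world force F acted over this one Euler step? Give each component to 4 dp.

F = (3.8000, -3.9000, 3.5000)

Δv = v₁−v₀ = (0.15200000, -0.15600000, 0.14000000)
applied force F = (3.8000, -3.9000, 3.5000)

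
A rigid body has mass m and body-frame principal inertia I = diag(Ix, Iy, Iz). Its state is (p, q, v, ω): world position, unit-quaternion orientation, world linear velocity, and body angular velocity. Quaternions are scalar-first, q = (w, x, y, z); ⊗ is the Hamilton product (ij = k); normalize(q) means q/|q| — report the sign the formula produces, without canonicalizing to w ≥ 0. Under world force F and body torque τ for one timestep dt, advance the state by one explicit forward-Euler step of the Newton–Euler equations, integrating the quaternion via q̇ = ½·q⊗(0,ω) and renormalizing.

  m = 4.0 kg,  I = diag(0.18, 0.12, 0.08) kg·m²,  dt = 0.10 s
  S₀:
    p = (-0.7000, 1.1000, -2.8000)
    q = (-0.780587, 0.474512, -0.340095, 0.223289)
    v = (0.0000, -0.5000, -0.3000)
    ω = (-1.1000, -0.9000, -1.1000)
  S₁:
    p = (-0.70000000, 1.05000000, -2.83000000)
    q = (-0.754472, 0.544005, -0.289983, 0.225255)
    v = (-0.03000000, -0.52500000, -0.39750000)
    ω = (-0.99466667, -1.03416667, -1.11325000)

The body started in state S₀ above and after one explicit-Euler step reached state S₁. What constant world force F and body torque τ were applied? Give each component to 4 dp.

F = (-1.2000, -1.0000, -3.9000)
τ = (0.1500, -0.0400, -0.0700)

Δω = ω₁−ω₀ = (0.10533333, -0.13416667, -0.01325000)
I·α + gyro = (0.1500, -0.0400, -0.0700)
v₁ − v₀ = (-0.03000000, -0.02500000, -0.09750000)
m·(v₁−v₀)/dt = (-1.2000, -1.0000, -3.9000)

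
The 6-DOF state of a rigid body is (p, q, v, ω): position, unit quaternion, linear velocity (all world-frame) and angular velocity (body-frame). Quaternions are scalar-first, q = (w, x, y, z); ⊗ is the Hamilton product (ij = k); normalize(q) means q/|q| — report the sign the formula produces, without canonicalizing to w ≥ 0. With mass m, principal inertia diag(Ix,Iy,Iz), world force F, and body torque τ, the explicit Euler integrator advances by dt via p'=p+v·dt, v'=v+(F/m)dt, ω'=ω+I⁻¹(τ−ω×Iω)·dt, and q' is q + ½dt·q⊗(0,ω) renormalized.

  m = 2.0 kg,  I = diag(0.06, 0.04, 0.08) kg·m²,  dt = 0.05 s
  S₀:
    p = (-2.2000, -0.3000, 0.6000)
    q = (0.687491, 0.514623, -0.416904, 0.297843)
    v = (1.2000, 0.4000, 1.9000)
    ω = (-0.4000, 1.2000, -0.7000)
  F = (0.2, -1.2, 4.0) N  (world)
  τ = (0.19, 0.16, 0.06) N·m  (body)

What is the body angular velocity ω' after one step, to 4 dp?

precession coupling ω×(Iω) = (-0.0336, -0.0056, 0.0096)
(τ − ω×Iω)/I = (3.7267, 4.1400, 0.6300)
ω + α·dt = (-0.2137, 1.4070, -0.6685)

ω' = (-0.2137, 1.4070, -0.6685)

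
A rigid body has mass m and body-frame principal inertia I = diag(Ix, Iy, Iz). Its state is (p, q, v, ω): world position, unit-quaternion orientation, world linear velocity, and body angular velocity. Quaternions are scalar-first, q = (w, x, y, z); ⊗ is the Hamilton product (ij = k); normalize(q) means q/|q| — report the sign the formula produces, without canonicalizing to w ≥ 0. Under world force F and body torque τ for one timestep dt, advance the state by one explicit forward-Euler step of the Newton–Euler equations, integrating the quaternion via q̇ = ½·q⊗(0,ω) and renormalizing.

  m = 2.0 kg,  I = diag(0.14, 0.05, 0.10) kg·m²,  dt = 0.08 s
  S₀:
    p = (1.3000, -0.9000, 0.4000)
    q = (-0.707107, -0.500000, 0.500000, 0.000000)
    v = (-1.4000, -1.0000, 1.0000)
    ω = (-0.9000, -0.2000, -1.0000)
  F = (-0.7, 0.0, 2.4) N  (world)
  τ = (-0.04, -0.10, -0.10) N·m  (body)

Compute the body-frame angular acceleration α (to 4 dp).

α = (-0.3571, -2.7200, -0.8380)

gyro term ω×Iω = (0.0100, 0.0360, -0.0162)
(τ − ω×Iω)/I = (-0.3571, -2.7200, -0.8380)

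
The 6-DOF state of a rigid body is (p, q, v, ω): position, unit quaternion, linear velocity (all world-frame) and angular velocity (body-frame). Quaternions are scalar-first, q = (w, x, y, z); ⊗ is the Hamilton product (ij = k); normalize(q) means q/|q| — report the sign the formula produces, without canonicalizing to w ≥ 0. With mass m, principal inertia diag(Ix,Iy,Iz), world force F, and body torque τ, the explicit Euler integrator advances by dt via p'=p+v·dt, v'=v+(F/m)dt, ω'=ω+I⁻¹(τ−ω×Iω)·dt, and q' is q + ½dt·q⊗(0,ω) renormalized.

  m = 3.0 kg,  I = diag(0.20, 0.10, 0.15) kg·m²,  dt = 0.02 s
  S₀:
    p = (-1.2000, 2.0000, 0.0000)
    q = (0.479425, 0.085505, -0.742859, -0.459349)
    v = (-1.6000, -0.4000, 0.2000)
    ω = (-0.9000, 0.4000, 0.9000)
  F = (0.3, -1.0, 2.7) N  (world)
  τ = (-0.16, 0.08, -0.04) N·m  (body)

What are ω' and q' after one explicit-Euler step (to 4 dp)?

gyro term ω×Iω = (0.0180, -0.0405, 0.0360)
angular accel α = (-0.8900, 1.2050, -0.5067)
ω + α·dt = (-0.9178, 0.4241, 0.8899)
q⊗(0,ω) = (0.7875122, -0.9163160, 0.5282296, -0.2028886)
q + ½dt·q⊗(0,ω), renormalized = (0.4873, 0.0763, -0.7375, -0.4613)

ω' = (-0.9178, 0.4241, 0.8899)
q' = (0.4873, 0.0763, -0.7375, -0.4613)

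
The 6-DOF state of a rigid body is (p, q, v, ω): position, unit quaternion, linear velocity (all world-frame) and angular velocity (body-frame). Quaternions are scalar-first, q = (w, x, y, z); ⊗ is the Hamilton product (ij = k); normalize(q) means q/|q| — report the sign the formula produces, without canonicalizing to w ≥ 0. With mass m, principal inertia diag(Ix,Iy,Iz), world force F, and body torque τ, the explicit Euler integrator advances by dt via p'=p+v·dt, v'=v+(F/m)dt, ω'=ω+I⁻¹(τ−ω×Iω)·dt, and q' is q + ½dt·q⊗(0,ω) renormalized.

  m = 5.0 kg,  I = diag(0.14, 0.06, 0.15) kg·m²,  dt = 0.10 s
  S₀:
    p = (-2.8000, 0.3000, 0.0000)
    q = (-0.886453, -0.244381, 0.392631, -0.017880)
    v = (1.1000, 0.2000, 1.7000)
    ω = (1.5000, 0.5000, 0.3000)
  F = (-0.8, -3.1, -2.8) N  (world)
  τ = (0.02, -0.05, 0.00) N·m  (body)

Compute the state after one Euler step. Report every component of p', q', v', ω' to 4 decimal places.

angular accel α = (0.0464, -0.7583, 0.4000)
new body rate ω' = (1.5046, 0.4242, 0.3400)
2q̇ = q⊗(0,ω) = (0.1756200, -1.2029502, -0.3967322, -0.9770729)
q + ½dt·q⊗(0,ω), renormalized = (-0.8748, -0.3035, 0.3716, -0.0665)
a = F/m = (-0.1600, -0.6200, -0.5600)
p' = p + v·dt = (-2.6900, 0.3200, 0.1700)
v + (F/m)dt = (1.0840, 0.1380, 1.6440)

p' = (-2.6900, 0.3200, 0.1700)
q' = (-0.8748, -0.3035, 0.3716, -0.0665)
v' = (1.0840, 0.1380, 1.6440)
ω' = (1.5046, 0.4242, 0.3400)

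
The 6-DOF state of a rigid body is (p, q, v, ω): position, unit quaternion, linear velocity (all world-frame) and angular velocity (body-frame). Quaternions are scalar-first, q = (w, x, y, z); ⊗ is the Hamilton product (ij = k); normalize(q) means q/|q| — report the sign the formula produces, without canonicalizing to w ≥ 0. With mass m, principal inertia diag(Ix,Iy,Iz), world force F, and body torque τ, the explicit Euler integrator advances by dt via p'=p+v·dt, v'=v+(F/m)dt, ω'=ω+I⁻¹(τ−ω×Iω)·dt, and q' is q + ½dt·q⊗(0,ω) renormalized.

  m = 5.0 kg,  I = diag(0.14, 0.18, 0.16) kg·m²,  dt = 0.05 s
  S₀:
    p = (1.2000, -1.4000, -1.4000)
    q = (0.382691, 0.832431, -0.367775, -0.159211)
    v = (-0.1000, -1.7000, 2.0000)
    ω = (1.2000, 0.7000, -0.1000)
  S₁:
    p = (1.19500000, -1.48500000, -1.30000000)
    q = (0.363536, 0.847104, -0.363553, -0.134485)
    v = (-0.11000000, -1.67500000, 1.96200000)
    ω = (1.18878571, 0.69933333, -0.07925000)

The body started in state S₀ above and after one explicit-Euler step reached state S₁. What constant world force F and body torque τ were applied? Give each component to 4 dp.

Δv = v₁−v₀ = (-0.01000000, 0.02500000, -0.03800000)
F = m·Δv/dt = (-1.0000, 2.5000, -3.8000)
rate change Δω = (-0.01121429, -0.00066667, 0.02075000)
precession coupling = (0.0014, 0.0024, 0.0336)
applied torque τ = (-0.0300, 0.0000, 0.1000)

F = (-1.0000, 2.5000, -3.8000)
τ = (-0.0300, 0.0000, 0.1000)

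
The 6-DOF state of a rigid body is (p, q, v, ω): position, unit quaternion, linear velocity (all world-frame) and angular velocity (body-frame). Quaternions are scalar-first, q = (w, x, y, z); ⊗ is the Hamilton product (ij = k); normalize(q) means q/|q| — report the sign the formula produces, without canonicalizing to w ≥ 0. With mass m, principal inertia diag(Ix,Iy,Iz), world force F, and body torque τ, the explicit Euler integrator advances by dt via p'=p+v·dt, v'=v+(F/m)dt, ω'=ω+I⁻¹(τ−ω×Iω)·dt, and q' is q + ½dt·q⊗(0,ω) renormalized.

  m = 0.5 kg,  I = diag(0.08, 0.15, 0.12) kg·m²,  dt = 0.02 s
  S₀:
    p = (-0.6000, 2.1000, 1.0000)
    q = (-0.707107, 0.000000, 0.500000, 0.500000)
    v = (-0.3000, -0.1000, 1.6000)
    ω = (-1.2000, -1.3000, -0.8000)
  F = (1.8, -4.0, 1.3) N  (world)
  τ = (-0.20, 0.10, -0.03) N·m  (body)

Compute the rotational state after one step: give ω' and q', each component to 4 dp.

gyro term ω×Iω = (-0.0312, -0.0384, 0.1092)
angular accel α = (-2.1100, 0.9227, -1.1600)
ω' = ω + α·dt = (-1.2422, -1.2815, -0.8232)
q⊗(0,ω) = (1.0500000, 1.0985284, 0.3192391, 1.1656856)
q' = normalize(q + ½dt·q⊗(0,ω)) = (-0.6965, 0.0110, 0.5031, 0.5116)

ω' = (-1.2422, -1.2815, -0.8232)
q' = (-0.6965, 0.0110, 0.5031, 0.5116)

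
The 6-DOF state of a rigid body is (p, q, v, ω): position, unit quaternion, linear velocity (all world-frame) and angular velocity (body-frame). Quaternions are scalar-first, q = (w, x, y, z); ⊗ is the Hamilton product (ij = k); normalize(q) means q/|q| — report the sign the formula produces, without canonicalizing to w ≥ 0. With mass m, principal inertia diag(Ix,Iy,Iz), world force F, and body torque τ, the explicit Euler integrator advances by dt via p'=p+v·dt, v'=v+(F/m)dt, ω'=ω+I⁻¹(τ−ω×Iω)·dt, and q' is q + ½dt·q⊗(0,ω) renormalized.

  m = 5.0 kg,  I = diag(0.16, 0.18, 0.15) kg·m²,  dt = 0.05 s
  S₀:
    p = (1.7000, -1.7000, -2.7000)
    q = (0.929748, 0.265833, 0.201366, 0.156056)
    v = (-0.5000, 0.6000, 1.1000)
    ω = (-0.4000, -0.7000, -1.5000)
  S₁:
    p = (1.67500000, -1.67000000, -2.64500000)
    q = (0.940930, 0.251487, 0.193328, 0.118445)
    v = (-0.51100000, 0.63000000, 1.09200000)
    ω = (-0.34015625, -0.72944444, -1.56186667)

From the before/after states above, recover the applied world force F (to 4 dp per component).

Δv = v₁−v₀ = (-0.01100000, 0.03000000, -0.00800000)
m·(v₁−v₀)/dt = (-1.1000, 3.0000, -0.8000)

F = (-1.1000, 3.0000, -0.8000)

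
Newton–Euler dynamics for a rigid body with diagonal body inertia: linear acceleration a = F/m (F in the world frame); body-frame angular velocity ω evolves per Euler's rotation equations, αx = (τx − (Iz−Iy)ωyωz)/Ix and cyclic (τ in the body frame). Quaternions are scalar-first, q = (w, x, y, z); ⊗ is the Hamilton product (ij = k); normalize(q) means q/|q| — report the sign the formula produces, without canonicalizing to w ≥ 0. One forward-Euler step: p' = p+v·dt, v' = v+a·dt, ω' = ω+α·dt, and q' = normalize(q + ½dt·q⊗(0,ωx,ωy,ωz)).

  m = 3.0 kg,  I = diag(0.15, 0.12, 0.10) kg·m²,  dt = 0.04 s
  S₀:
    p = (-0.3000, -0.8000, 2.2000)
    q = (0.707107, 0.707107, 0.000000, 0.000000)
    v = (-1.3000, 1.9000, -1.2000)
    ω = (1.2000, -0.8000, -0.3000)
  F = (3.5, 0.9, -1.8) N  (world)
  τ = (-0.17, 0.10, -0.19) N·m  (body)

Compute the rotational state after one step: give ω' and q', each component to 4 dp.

gyro term ω×Iω = (-0.0048, -0.0180, 0.0288)
angular accel α = (-1.1013, 0.9833, -2.1880)
new body rate ω' = (1.1559, -0.7607, -0.3875)
2q̇ = q⊗(0,ω) = (-0.8485284, 0.8485284, -0.3535535, -0.7778177)
q' = normalize(q + ½dt·q⊗(0,ω)) = (0.6898, 0.7238, -0.0071, -0.0155)

ω' = (1.1559, -0.7607, -0.3875)
q' = (0.6898, 0.7238, -0.0071, -0.0155)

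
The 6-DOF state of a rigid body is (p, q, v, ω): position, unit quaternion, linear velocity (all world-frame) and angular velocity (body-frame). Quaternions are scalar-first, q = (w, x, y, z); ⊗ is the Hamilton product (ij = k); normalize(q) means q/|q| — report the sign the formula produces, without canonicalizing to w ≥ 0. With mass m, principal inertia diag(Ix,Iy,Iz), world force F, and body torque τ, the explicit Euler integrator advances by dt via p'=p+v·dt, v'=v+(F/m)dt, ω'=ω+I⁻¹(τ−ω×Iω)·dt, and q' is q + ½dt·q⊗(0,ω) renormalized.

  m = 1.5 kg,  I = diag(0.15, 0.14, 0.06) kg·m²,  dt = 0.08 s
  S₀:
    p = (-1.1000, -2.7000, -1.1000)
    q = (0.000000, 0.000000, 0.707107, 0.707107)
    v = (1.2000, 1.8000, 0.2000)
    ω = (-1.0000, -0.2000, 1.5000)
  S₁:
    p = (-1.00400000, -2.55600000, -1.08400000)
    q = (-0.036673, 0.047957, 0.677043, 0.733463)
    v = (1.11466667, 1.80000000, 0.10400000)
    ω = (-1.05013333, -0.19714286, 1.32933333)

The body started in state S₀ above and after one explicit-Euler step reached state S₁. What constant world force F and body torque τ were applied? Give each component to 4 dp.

F = (-1.6000, 0.0000, -1.8000)
τ = (-0.0700, -0.1300, -0.1300)

Δω = ω₁−ω₀ = (-0.05013333, 0.00285714, -0.17066667)
precession coupling = (0.0240, -0.1350, -0.0020)
applied torque τ = (-0.0700, -0.1300, -0.1300)
v₁ − v₀ = (-0.08533333, 0.00000000, -0.09600000)
F = m·Δv/dt = (-1.6000, 0.0000, -1.8000)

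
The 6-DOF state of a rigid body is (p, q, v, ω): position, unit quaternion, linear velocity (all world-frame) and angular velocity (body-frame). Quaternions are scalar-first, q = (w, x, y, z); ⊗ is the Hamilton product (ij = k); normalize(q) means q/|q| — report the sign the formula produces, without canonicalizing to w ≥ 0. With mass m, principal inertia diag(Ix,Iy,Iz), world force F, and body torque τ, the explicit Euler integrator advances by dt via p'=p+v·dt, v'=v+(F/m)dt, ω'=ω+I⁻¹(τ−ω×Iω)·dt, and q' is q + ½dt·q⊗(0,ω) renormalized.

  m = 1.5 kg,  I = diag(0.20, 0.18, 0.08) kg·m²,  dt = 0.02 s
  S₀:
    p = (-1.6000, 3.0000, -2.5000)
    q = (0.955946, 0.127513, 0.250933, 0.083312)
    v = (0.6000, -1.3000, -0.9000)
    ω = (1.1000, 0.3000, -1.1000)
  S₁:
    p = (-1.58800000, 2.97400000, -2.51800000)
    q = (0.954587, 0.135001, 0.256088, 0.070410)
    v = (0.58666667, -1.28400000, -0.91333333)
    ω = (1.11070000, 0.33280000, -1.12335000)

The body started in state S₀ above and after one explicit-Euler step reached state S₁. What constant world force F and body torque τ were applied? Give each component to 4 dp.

ω₁ − ω₀ = (0.01070000, 0.03280000, -0.02335000)
precession coupling = (0.0330, -0.1452, -0.0066)
applied torque τ = (0.1400, 0.1500, -0.1000)
v₁ − v₀ = (-0.01333333, 0.01600000, -0.01333333)
m·(v₁−v₀)/dt = (-1.0000, 1.2000, -1.0000)

F = (-1.0000, 1.2000, -1.0000)
τ = (0.1400, 0.1500, -0.1000)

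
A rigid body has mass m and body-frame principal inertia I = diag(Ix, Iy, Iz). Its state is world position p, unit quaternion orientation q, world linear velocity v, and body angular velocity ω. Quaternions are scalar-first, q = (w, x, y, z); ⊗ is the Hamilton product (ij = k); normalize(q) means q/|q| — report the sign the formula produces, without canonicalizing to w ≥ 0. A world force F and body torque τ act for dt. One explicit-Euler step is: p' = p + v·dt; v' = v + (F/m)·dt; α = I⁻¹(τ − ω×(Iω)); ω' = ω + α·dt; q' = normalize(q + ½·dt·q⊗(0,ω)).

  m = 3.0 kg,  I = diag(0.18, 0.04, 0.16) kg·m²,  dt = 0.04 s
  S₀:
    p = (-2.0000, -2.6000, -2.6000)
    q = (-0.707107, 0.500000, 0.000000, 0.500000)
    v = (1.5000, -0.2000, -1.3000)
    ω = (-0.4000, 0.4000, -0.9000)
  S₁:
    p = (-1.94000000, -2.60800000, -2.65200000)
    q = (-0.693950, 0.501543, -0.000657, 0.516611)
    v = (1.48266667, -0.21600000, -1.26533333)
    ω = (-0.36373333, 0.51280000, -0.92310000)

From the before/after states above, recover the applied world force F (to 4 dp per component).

v₁ − v₀ = (-0.01733333, -0.01600000, 0.03466667)
F = m·Δv/dt = (-1.3000, -1.2000, 2.6000)

F = (-1.3000, -1.2000, 2.6000)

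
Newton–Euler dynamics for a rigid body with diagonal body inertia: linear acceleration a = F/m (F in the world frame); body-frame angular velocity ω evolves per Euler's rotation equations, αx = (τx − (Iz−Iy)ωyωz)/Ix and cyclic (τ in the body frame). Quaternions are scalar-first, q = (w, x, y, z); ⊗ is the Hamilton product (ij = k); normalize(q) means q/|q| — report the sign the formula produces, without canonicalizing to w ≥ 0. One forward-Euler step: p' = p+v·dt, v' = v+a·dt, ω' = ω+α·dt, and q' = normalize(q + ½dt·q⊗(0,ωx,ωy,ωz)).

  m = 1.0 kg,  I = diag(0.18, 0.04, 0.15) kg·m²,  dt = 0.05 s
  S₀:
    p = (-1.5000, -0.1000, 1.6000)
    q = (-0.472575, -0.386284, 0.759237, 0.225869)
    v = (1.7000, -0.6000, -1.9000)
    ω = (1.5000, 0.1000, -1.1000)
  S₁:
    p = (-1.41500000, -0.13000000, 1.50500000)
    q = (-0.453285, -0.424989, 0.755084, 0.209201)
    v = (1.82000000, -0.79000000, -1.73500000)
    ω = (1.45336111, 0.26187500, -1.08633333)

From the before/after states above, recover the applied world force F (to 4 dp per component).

Δv = v₁−v₀ = (0.12000000, -0.19000000, 0.16500000)
m·(v₁−v₀)/dt = (2.4000, -3.8000, 3.3000)

F = (2.4000, -3.8000, 3.3000)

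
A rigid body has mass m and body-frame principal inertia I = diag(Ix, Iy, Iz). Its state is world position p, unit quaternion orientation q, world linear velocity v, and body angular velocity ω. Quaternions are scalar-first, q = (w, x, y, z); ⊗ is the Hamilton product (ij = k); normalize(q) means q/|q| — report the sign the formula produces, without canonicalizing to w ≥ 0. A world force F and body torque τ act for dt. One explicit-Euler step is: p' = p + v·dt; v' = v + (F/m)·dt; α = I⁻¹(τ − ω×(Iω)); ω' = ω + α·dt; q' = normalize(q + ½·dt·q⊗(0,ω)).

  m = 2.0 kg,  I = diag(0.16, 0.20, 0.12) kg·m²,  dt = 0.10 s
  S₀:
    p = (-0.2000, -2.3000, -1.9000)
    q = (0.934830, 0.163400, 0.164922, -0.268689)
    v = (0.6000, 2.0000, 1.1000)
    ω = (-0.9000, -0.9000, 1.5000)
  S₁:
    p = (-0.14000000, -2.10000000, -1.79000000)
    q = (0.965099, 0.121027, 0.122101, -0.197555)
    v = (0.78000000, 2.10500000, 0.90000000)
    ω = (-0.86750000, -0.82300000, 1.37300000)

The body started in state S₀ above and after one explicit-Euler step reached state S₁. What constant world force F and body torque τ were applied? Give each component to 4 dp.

ω₁ − ω₀ = (0.03250000, 0.07700000, -0.12700000)
precession coupling = (0.1080, -0.0540, 0.0324)
I·α + gyro = (0.1600, 0.1000, -0.1200)
Δv = v₁−v₀ = (0.18000000, 0.10500000, -0.20000000)
m·(v₁−v₀)/dt = (3.6000, 2.1000, -4.0000)

F = (3.6000, 2.1000, -4.0000)
τ = (0.1600, 0.1000, -0.1200)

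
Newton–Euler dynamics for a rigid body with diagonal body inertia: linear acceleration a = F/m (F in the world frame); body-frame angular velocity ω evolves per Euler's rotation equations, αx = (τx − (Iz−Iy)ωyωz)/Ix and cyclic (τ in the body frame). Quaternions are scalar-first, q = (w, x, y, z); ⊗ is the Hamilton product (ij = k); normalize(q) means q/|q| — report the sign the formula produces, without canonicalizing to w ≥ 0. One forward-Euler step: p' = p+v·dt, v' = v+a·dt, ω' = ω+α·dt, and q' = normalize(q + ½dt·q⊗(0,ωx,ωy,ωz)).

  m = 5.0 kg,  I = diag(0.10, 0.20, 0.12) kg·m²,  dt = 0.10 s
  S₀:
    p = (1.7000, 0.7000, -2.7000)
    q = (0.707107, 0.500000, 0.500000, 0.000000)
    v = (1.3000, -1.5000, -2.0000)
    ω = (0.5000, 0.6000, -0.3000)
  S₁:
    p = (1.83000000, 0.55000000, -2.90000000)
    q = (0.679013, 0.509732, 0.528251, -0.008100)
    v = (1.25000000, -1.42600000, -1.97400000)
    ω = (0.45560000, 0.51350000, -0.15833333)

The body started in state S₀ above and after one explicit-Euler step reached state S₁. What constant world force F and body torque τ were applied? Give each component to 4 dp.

F = (-2.5000, 3.7000, 1.3000)
τ = (-0.0300, -0.1700, 0.2000)

Δv = v₁−v₀ = (-0.05000000, 0.07400000, 0.02600000)
applied force F = (-2.5000, 3.7000, 1.3000)
Δω = ω₁−ω₀ = (-0.04440000, -0.08650000, 0.14166667)
precession coupling = (0.0144, 0.0030, 0.0300)
τ = I·(Δω/dt) + ω₀×(Iω₀) = (-0.0300, -0.1700, 0.2000)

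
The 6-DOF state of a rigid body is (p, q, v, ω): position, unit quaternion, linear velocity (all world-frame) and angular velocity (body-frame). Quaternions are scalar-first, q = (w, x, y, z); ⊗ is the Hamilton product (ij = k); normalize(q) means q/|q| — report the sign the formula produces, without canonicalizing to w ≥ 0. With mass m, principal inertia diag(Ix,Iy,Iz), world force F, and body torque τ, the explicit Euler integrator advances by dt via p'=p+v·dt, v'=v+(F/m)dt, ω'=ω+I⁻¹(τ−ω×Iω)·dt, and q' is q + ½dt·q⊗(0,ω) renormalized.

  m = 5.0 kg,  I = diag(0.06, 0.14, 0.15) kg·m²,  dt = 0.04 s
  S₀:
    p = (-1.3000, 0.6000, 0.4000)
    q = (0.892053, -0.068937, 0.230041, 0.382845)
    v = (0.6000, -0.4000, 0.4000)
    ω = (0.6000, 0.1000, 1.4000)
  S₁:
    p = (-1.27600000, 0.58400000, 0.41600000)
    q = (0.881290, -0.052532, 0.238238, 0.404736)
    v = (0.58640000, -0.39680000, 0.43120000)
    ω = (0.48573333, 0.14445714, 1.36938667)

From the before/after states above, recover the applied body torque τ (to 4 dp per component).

τ = (-0.1700, 0.0800, -0.1100)

rate change Δω = (-0.11426667, 0.04445714, -0.03061333)
precession coupling = (0.0014, -0.0756, 0.0048)
I·α + gyro = (-0.1700, 0.0800, -0.1100)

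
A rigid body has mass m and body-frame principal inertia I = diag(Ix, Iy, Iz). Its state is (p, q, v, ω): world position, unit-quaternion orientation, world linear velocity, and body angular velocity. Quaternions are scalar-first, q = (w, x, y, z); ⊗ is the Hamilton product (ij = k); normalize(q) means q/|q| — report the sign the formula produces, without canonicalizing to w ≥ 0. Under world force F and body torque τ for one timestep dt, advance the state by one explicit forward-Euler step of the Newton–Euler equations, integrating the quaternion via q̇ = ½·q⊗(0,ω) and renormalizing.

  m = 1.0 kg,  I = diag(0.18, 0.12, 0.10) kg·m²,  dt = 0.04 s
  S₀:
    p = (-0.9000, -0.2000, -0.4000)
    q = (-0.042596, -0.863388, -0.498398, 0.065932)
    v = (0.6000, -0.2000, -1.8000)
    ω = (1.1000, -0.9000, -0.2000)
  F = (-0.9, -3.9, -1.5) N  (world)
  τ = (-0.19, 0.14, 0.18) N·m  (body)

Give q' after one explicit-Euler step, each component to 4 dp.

q⊗(0,ω) = (0.5143550, 0.1121628, -0.0618160, 1.3338062)
q' = normalize(q + ½dt·q⊗(0,ω)) = (-0.0323, -0.8608, -0.4994, 0.0926)

q' = (-0.0323, -0.8608, -0.4994, 0.0926)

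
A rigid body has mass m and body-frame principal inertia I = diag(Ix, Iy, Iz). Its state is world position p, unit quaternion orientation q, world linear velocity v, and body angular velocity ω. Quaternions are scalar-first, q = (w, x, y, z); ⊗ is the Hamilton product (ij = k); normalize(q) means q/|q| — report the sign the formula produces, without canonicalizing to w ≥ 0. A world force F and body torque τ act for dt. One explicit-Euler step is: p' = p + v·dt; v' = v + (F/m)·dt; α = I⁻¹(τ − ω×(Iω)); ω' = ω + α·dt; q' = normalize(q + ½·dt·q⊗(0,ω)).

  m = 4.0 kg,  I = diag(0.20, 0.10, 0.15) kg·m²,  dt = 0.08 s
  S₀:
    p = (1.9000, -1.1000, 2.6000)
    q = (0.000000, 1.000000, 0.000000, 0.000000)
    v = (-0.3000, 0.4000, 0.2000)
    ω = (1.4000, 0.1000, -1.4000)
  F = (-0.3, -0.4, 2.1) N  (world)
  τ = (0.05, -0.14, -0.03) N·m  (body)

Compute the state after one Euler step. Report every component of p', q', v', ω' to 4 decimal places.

p' = (1.8760, -1.0680, 2.6160)
q' = (-0.0558, 0.9969, 0.0558, 0.0040)
v' = (-0.3060, 0.3920, 0.2420)
ω' = (1.4228, 0.0664, -1.4085)

linear accel F/m = (-0.0750, -0.1000, 0.5250)
new position p' = (1.8760, -1.0680, 2.6160)
v + (F/m)dt = (-0.3060, 0.3920, 0.2420)
ω×(Iω) gyroscopic = (-0.0070, -0.0980, -0.0140)
α = I⁻¹(τ − ω×Iω) = (0.2850, -0.4200, -0.1067)
ω' = ω + α·dt = (1.4228, 0.0664, -1.4085)
2q̇ = q⊗(0,ω) = (-1.4000000, 0.0000000, 1.4000000, 0.1000000)
q' = normalize(q + ½dt·q⊗(0,ω)) = (-0.0558, 0.9969, 0.0558, 0.0040)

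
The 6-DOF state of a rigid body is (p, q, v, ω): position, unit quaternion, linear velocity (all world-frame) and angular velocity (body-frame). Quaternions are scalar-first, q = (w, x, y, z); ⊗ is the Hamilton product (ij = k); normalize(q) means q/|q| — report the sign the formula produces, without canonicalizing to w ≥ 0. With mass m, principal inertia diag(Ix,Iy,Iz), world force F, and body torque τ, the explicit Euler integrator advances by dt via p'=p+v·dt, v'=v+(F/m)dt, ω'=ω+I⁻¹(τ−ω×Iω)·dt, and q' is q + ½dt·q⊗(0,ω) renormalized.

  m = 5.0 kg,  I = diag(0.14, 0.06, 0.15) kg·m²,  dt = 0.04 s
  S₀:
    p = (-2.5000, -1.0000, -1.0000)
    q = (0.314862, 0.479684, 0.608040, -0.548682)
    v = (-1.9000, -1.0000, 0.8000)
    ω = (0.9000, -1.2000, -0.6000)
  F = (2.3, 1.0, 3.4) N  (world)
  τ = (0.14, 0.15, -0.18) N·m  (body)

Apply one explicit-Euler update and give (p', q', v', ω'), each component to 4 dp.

ω×(Iω) gyroscopic = (0.0648, 0.0054, 0.0864)
(τ − ω×Iω)/I = (0.5371, 2.4100, -1.7760)
ω + α·dt = (0.9215, -1.1036, -0.6710)
2q̇ = q⊗(0,ω) = (-0.0312768, -0.7398666, -0.5838378, -1.3117740)
q + ½dt·q⊗(0,ω), renormalized = (0.3141, 0.4646, 0.5961, -0.5746)
p' = p + v·dt = (-2.5760, -1.0400, -0.9680)
v' = v + a·dt = (-1.8816, -0.9920, 0.8272)

p' = (-2.5760, -1.0400, -0.9680)
q' = (0.3141, 0.4646, 0.5961, -0.5746)
v' = (-1.8816, -0.9920, 0.8272)
ω' = (0.9215, -1.1036, -0.6710)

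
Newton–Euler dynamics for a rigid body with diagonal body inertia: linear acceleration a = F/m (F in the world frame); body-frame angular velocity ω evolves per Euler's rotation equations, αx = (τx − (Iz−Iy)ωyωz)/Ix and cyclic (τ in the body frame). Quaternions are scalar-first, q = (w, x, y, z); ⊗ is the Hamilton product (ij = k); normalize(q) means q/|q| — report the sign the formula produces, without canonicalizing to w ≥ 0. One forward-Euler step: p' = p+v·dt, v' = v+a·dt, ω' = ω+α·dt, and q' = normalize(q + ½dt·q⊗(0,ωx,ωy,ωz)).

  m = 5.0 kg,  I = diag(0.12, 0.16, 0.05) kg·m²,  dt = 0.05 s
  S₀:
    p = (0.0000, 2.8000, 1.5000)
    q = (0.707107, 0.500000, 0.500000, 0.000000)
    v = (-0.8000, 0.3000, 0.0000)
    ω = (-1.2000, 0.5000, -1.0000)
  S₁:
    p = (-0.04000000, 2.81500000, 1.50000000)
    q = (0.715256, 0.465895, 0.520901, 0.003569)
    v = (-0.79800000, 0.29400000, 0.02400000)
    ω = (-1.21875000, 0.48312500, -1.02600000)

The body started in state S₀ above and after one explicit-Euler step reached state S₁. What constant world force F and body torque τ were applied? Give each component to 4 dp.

Δv = v₁−v₀ = (0.00200000, -0.00600000, 0.02400000)
m·(v₁−v₀)/dt = (0.2000, -0.6000, 2.4000)
rate change Δω = (-0.01875000, -0.01687500, -0.02600000)
precession coupling = (0.0550, 0.0840, -0.0240)
applied torque τ = (0.0100, 0.0300, -0.0500)

F = (0.2000, -0.6000, 2.4000)
τ = (0.0100, 0.0300, -0.0500)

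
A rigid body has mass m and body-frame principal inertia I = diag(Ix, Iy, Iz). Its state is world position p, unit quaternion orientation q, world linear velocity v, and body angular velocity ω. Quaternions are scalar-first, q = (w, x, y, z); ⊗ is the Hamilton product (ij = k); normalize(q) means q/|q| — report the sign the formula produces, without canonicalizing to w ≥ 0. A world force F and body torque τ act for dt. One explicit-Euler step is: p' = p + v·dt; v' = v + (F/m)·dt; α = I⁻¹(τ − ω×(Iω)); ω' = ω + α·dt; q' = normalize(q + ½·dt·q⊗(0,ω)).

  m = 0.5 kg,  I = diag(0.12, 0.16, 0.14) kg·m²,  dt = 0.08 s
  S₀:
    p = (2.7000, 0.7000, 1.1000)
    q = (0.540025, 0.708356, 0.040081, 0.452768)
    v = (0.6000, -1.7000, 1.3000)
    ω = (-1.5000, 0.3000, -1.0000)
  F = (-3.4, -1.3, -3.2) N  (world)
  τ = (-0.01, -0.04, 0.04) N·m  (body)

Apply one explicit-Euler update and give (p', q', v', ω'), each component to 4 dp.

a = (-6.8000, -2.6000, -6.4000)
p' = p + v·dt = (2.7480, 0.5640, 1.2040)
v' = v + a·dt = (0.0560, -1.9080, 0.7880)
angular accel α = (-0.1333, -0.0625, 0.4143)
ω' = ω + α·dt = (-1.5107, 0.2950, -0.9669)
2q̇ = q⊗(0,ω) = (1.5032777, -0.9859489, 0.1912115, -0.2673967)
q + ½dt·q⊗(0,ω), renormalized = (0.5986, 0.6671, 0.0476, 0.4409)

p' = (2.7480, 0.5640, 1.2040)
q' = (0.5986, 0.6671, 0.0476, 0.4409)
v' = (0.0560, -1.9080, 0.7880)
ω' = (-1.5107, 0.2950, -0.9669)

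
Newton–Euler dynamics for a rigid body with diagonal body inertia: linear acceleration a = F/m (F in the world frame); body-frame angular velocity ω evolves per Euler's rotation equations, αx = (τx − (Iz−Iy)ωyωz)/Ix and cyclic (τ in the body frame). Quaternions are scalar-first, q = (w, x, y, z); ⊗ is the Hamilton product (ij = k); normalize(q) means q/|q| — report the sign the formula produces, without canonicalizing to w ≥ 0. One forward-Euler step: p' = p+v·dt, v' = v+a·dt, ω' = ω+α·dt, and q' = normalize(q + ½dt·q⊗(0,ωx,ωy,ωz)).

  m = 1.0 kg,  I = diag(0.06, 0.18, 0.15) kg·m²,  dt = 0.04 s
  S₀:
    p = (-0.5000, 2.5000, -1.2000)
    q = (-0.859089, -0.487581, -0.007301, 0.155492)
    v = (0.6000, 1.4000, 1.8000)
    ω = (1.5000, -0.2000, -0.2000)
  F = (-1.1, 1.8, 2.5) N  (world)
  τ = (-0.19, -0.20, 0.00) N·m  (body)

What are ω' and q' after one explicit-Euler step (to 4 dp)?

ω' = (1.3741, -0.2504, -0.1904)
q' = (-0.8435, -0.5125, -0.0011, 0.1610)

gyro term ω×Iω = (-0.0012, 0.0270, -0.0360)
angular accel α = (-3.1467, -1.2611, 0.2400)
new body rate ω' = (1.3741, -0.2504, -0.1904)
2q̇ = q⊗(0,ω) = (0.7610097, -1.2560749, 0.3075396, 0.2802855)
q + ½dt·q⊗(0,ω), renormalized = (-0.8435, -0.5125, -0.0011, 0.1610)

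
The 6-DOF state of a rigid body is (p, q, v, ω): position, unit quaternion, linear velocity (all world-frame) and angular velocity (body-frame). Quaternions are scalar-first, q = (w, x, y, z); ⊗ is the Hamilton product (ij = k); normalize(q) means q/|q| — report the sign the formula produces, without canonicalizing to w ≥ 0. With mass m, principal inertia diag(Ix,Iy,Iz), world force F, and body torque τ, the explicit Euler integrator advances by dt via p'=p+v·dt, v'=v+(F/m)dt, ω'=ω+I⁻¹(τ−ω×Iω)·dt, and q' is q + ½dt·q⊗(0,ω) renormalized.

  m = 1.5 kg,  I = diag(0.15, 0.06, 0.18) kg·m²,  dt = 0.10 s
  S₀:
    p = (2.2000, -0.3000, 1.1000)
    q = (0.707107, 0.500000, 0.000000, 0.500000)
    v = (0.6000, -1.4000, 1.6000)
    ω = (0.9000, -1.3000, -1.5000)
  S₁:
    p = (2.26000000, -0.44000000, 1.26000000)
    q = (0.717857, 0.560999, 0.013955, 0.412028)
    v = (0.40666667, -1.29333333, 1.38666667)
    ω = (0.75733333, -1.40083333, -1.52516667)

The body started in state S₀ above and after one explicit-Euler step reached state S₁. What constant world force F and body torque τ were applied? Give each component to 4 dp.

ω₁ − ω₀ = (-0.14266667, -0.10083333, -0.02516667)
ω₀×(Iω₀) = (0.2340, 0.0405, 0.1053)
applied torque τ = (0.0200, -0.0200, 0.0600)
Δv = v₁−v₀ = (-0.19333333, 0.10666667, -0.21333333)
m·(v₁−v₀)/dt = (-2.9000, 1.6000, -3.2000)

F = (-2.9000, 1.6000, -3.2000)
τ = (0.0200, -0.0200, 0.0600)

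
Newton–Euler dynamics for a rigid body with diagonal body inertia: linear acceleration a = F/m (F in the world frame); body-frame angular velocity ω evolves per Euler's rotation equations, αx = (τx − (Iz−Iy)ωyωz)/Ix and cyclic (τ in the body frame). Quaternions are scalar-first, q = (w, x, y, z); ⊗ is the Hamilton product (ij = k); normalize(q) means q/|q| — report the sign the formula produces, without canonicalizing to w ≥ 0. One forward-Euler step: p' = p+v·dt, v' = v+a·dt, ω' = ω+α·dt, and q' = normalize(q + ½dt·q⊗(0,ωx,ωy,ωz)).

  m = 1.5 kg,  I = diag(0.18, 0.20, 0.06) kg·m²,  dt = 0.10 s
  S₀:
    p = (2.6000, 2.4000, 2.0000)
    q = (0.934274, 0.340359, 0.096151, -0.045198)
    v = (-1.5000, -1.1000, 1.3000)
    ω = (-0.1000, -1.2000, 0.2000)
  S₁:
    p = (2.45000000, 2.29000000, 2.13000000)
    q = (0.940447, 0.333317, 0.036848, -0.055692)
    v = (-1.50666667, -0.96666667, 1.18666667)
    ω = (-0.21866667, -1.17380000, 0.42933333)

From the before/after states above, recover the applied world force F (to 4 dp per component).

F = (-0.1000, 2.0000, -1.7000)

velocity change Δv = (-0.00666667, 0.13333333, -0.11333333)
F = m·Δv/dt = (-0.1000, 2.0000, -1.7000)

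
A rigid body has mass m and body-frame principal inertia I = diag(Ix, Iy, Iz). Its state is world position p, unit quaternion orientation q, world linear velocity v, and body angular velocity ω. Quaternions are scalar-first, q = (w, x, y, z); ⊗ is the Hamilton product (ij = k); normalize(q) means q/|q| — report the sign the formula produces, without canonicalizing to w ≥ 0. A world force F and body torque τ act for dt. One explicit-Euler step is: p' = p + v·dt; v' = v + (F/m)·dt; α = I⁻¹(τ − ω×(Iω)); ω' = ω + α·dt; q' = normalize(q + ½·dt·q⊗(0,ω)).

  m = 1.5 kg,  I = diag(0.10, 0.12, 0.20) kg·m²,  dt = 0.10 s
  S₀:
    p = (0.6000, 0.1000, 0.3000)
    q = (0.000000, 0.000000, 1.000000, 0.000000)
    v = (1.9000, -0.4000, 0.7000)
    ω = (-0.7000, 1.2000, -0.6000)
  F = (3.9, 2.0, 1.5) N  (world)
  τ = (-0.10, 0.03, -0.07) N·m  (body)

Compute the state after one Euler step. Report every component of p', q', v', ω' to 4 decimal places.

p' = p + v·dt = (0.7900, 0.0600, 0.3700)
v' = v + a·dt = (2.1600, -0.2667, 0.8000)
gyro term ω×Iω = (-0.0576, -0.0420, -0.0168)
angular accel α = (-0.4240, 0.6000, -0.2660)
ω + α·dt = (-0.7424, 1.2600, -0.6266)
Hamilton product q⊗(0,ω) = (-1.2000000, -0.6000000, 0.0000000, 0.7000000)
q + ½dt·q⊗(0,ω), renormalized = (-0.0598, -0.0299, 0.9971, 0.0349)

p' = (0.7900, 0.0600, 0.3700)
q' = (-0.0598, -0.0299, 0.9971, 0.0349)
v' = (2.1600, -0.2667, 0.8000)
ω' = (-0.7424, 1.2600, -0.6266)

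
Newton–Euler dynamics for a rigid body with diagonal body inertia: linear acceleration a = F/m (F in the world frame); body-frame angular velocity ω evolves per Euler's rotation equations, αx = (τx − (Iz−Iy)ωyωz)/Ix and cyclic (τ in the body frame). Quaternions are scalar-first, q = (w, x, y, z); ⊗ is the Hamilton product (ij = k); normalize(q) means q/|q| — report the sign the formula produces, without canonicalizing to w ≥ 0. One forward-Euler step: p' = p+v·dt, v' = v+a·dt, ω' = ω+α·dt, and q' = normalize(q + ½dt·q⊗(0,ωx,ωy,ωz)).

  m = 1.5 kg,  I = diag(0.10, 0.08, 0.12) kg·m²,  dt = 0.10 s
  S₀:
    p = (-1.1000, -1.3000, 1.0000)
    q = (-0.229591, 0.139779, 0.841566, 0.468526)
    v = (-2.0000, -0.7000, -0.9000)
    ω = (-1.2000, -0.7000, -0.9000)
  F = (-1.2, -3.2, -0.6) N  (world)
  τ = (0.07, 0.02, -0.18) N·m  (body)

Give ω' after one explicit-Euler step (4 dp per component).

precession coupling ω×(Iω) = (0.0252, -0.0216, -0.0168)
α = I⁻¹(τ − ω×Iω) = (0.4480, 0.5200, -1.3600)
ω' = ω + α·dt = (-1.1552, -0.6480, -1.0360)

ω' = (-1.1552, -0.6480, -1.0360)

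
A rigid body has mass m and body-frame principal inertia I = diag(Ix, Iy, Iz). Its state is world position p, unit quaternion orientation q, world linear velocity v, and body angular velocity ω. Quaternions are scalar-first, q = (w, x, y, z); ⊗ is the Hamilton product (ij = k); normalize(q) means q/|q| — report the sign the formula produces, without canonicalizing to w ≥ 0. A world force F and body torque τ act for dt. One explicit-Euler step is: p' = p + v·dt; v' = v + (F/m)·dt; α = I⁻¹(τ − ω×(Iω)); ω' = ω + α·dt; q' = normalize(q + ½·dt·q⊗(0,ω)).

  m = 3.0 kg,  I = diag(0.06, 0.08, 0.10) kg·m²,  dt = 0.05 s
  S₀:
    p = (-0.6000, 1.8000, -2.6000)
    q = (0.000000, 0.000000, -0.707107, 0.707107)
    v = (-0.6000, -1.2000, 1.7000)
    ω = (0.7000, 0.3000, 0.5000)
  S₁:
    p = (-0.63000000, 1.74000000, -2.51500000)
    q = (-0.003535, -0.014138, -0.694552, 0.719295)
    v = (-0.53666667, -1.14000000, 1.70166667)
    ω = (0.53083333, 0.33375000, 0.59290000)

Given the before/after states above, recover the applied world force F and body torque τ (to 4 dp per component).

F = (3.8000, 3.6000, 0.1000)
τ = (-0.2000, 0.0400, 0.1900)

velocity change Δv = (0.06333333, 0.06000000, 0.00166667)
F = m·Δv/dt = (3.8000, 3.6000, 0.1000)
ω₁ − ω₀ = (-0.16916667, 0.03375000, 0.09290000)
gyro term ω₀×Iω₀ = (0.0030, -0.0140, 0.0042)
I·α + gyro = (-0.2000, 0.0400, 0.1900)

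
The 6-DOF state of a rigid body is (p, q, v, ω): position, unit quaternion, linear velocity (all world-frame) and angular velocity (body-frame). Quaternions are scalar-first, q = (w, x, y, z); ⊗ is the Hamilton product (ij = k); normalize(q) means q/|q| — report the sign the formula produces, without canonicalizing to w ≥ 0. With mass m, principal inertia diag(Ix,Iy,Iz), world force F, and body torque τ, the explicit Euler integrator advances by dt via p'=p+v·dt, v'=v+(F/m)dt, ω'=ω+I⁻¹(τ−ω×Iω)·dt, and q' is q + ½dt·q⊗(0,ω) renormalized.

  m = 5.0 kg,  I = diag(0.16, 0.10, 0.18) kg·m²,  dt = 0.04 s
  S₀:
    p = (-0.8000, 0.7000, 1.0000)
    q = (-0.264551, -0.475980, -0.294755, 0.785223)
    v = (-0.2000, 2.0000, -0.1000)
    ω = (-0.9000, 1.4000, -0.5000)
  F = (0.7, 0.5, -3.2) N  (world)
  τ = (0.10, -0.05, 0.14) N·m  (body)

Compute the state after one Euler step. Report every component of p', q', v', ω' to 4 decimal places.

p' = (-0.8080, 0.7800, 0.9960)
q' = (-0.2569, -0.4900, -0.3209, 0.7688)
v' = (-0.1944, 2.0040, -0.1256)
ω' = (-0.8610, 1.3836, -0.4857)

p' = p + v·dt = (-0.8080, 0.7800, 0.9960)
new velocity v' = (-0.1944, 2.0040, -0.1256)
ω×(Iω) gyroscopic = (-0.0560, -0.0090, 0.0756)
(τ − ω×Iω)/I = (0.9750, -0.4100, 0.3578)
ω + α·dt = (-0.8610, 1.3836, -0.4857)
q⊗(0,ω) = (0.3768865, -0.7138388, -1.3150621, -0.7993760)
q + ½dt·q⊗(0,ω), renormalized = (-0.2569, -0.4900, -0.3209, 0.7688)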